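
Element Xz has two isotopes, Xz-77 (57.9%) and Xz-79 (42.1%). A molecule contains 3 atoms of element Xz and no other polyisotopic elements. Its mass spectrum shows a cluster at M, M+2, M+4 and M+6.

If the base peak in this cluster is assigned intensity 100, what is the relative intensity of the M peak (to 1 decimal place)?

(0.579 + 0.421)^3 gives M 0.1941, M+2 0.4234, M+4 0.3079, M+6 0.0746; the largest is M+2.
P(M+2) = C(3,1) × 0.579^2 × 0.421^1 = 3 × 0.335241 × 0.4210 = 0.423409 (base)
P(M) = C(3,0) × 0.579^3 × 0.421^0 = 1 × 0.19410454 × 1.0000 = 0.194105
Relative intensity = 0.194105 / 0.423409 × 100 = 45.8

45.8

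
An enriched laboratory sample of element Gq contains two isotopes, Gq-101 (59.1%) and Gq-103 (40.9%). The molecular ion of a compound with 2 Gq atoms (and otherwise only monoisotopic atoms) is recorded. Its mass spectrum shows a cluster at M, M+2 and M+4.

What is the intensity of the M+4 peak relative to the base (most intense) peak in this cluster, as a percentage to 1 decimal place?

Term probabilities: M 0.3493, M+2 0.4834, M+4 0.1673. Base peak = M+2.
P(M+2) = C(2,1) × 0.591^1 × 0.409^1 = 2 × 0.5910 × 0.4090 = 0.483438 (base)
P(M+4) = C(2,2) × 0.591^0 × 0.409^2 = 1 × 1.0000 × 0.167281 = 0.167281
Relative intensity = 0.167281 / 0.483438 × 100 = 34.6

34.6%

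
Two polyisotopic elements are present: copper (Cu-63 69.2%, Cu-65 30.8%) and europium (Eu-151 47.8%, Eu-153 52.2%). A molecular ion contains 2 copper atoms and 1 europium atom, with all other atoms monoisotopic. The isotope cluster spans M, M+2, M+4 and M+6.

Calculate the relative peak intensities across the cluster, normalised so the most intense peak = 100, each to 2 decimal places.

50.45 : 100.00 : 59.04 : 10.91

Copper pattern (n=2): 0.478864 : 0.426272 : 0.094864
Europium pattern (n=1): 0.4780 : 0.5220
Convolve the two distributions (both contribute in 2-u steps):
  M: 0.478864×0.4780 = 0.228897
  M+2: 0.478864×0.5220 + 0.426272×0.4780 = 0.453725
  M+4: 0.426272×0.5220 + 0.094864×0.4780 = 0.267859
  M+6: 0.094864×0.5220 = 0.049519
Scale to base peak (0.453725) = 100: 50.45 : 100.00 : 59.04 : 10.91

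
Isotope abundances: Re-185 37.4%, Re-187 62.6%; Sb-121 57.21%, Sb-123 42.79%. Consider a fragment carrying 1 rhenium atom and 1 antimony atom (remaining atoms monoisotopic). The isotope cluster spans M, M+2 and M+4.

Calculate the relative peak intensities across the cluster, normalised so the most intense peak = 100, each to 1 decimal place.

41.3 : 100.0 : 51.7

Rhenium pattern (n=1): 0.3740 : 0.6260
Antimony pattern (n=1): 0.5721 : 0.4279
Convolve the two distributions (both contribute in 2-u steps):
  M: 0.3740×0.5721 = 0.213965
  M+2: 0.3740×0.4279 + 0.6260×0.5721 = 0.518169
  M+4: 0.6260×0.4279 = 0.267865
Scale to base peak (0.518169) = 100: 41.3 : 100.0 : 51.7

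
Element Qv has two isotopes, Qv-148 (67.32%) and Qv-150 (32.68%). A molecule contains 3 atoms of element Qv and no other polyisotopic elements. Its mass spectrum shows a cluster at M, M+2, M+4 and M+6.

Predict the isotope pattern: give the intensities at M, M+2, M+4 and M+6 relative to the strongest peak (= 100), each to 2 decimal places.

68.67 : 100.00 : 48.54 : 7.86

Each Qv atom is independently Qv-148 (p = 0.6732) or Qv-150 (q = 0.3268); the cluster is the binomial expansion (p + q)^3.
P(M) = 0.6732^3 = 0.305093
P(M+2) = 3 × 0.6732^2 × 0.3268^1 = 0.444316
P(M+4) = 3 × 0.6732^1 × 0.3268^2 = 0.215690
P(M+6) = 0.3268^3 = 0.034902
The M+2 peak is largest (0.444316); scaling to 100 gives 68.67 : 100.00 : 48.54 : 7.86.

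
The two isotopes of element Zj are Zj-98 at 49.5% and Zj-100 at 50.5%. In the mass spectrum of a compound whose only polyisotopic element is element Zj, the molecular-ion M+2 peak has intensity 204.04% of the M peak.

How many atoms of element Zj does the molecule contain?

The M+2/M ratio from n Zj atoms is n · q/p = n · 0.505/0.495.
n = 2.0404 × 0.495/0.505 = 2.00 ≈ 2

2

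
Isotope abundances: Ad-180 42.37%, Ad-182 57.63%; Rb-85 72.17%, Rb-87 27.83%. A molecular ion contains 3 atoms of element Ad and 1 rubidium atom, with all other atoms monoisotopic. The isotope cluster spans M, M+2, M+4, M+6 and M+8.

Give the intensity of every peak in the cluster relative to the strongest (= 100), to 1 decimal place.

Element Ad pattern (n=3): 0.07606334 : 0.31037505 : 0.42215988 : 0.19140173
Rubidium pattern (n=1): 0.7217 : 0.2783
Convolve the two distributions (both contribute in 2-u steps):
  M: 0.07606334×0.7217 = 0.054895
  M+2: 0.07606334×0.2783 + 0.31037505×0.7217 = 0.245166
  M+4: 0.31037505×0.2783 + 0.42215988×0.7217 = 0.391050
  M+6: 0.42215988×0.2783 + 0.19140173×0.7217 = 0.255622
  M+8: 0.19140173×0.2783 = 0.053267
Scale to base peak (0.391050) = 100: 14.0 : 62.7 : 100.0 : 65.4 : 13.6

14.0 : 62.7 : 100.0 : 65.4 : 13.6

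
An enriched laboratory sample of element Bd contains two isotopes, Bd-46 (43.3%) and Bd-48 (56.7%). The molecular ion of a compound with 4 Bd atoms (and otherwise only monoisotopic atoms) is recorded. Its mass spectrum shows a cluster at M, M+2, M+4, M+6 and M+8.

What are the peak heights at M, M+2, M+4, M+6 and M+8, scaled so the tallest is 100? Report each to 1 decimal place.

Expanding (0.433 + 0.567)^4:
P(M) = 0.433^4 = 0.035152
P(M+2) = 4 × 0.433^3 × 0.567^1 = 0.184122
P(M+4) = 6 × 0.433^2 × 0.567^2 = 0.361654
P(M+6) = 4 × 0.433^1 × 0.567^3 = 0.315716
P(M+8) = 0.567^4 = 0.103355
The M+4 peak is largest (0.361654); scaling to 100 gives 9.7 : 50.9 : 100.0 : 87.3 : 28.6.

9.7 : 50.9 : 100.0 : 87.3 : 28.6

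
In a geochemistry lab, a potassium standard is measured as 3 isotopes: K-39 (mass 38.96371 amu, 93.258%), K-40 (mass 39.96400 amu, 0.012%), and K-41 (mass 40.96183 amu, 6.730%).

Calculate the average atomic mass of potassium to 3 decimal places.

39.098 amu

The abundance-weighted mean is 0.93258 × 38.96371 + 0.00012 × 39.96400 + 0.06730 × 40.96183
= 36.336777 + 0.004796 + 2.756731 = 39.098304 amu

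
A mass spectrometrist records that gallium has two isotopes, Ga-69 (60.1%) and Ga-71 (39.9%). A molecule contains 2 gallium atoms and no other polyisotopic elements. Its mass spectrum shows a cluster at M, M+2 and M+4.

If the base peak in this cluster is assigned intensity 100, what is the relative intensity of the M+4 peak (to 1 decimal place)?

Term probabilities: M 0.3612, M+2 0.4796, M+4 0.1592. Base peak = M+2.
P(M+2) = C(2,1) × 0.601^1 × 0.399^1 = 2 × 0.6010 × 0.3990 = 0.479598 (base)
P(M+4) = C(2,2) × 0.601^0 × 0.399^2 = 1 × 1.0000 × 0.159201 = 0.159201
Relative intensity = 0.159201 / 0.479598 × 100 = 33.2

33.2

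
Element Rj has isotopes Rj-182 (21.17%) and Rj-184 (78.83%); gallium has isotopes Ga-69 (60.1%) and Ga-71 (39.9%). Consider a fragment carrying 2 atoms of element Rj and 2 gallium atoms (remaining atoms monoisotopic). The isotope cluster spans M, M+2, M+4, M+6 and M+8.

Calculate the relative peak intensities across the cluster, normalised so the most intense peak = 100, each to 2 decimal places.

4.13 : 36.27 : 100.00 : 89.66 : 25.26

Element Rj pattern (n=2): 0.04481689 : 0.33376622 : 0.62141689
Gallium pattern (n=2): 0.361201 : 0.479598 : 0.159201
Convolve the two distributions (both contribute in 2-u steps):
  M: 0.04481689×0.361201 = 0.016188
  M+2: 0.04481689×0.479598 + 0.33376622×0.361201 = 0.142051
  M+4: 0.04481689×0.159201 + 0.33376622×0.479598 + 0.62141689×0.361201 = 0.391665
  M+6: 0.33376622×0.159201 + 0.62141689×0.479598 = 0.351166
  M+8: 0.62141689×0.159201 = 0.098930
Scale to base peak (0.391665) = 100: 4.13 : 36.27 : 100.00 : 89.66 : 25.26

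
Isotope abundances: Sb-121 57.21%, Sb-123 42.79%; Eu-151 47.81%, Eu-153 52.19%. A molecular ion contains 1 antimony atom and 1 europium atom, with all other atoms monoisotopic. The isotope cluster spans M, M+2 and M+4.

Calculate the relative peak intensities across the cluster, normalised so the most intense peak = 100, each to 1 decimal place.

54.4 : 100.0 : 44.4

Antimony pattern (n=1): 0.5721 : 0.4279
Europium pattern (n=1): 0.4781 : 0.5219
Convolve the two distributions (both contribute in 2-u steps):
  M: 0.5721×0.4781 = 0.273521
  M+2: 0.5721×0.5219 + 0.4279×0.4781 = 0.503158
  M+4: 0.4279×0.5219 = 0.223321
Scale to base peak (0.503158) = 100: 54.4 : 100.0 : 44.4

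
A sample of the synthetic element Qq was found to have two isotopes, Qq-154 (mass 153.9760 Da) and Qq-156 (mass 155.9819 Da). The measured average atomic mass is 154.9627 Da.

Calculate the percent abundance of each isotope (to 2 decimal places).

Let x be the fractional abundance of Qq-154; then Qq-156 has abundance 1 − x.
153.9760·x + 155.9819·(1 − x) = 154.9627
(153.9760 − 155.9819)·x = 154.9627 − 155.9819
x = -1.0192 / -2.0059 = 0.50810 → 50.81% Qq-154, 49.19% Qq-156.

Qq-154: 50.81%, Qq-156: 49.19%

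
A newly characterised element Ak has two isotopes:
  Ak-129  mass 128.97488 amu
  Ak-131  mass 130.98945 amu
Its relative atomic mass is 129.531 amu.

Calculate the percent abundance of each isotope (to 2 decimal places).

Writing the weighted mean with unknown fraction x of Ak-129:
128.97488·x + 130.98945·(1 − x) = 129.531
(128.97488 − 130.98945)·x = 129.531 − 130.98945
x = -1.45845 / -2.01457 = 0.72395 → 72.40% Ak-129, 27.60% Ak-131.

Ak-129: 72.40%, Ak-131: 27.60%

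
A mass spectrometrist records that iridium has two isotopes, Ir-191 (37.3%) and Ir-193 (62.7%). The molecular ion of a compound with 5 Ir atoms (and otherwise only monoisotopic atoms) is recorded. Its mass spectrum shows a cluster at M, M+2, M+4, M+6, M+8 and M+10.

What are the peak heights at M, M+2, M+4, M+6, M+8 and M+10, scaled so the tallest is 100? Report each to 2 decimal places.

The 5 Ir atoms are independent, so intensities follow the terms of (0.373 + 0.627)^5.
P(M) = 0.373^5 = 0.007220
P(M+2) = 5 × 0.373^4 × 0.627^1 = 0.060684
P(M+4) = 10 × 0.373^3 × 0.627^2 = 0.204015
P(M+6) = 10 × 0.373^2 × 0.627^3 = 0.342942
P(M+8) = 5 × 0.373^1 × 0.627^4 = 0.288237
P(M+10) = 0.627^5 = 0.096903
The M+6 peak is largest (0.342942); scaling to 100 gives 2.11 : 17.70 : 59.49 : 100.00 : 84.05 : 28.26.

2.11 : 17.70 : 59.49 : 100.00 : 84.05 : 28.26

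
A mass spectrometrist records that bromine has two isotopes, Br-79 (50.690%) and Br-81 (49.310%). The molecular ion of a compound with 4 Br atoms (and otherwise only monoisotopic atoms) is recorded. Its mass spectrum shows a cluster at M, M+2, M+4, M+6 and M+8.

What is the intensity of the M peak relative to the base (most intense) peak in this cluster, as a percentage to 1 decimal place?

17.6%

Term probabilities: M 0.0660, M+2 0.2569, M+4 0.3749, M+6 0.2431, M+8 0.0591. Base peak = M+4.
P(M+4) = C(4,2) × 0.50690^2 × 0.49310^2 = 6 × 0.25694761 × 0.24314761 = 0.374857 (base)
P(M) = C(4,0) × 0.50690^4 × 0.49310^0 = 1 × 0.06602207 × 1.0000 = 0.066022
Relative intensity = 0.066022 / 0.374857 × 100 = 17.6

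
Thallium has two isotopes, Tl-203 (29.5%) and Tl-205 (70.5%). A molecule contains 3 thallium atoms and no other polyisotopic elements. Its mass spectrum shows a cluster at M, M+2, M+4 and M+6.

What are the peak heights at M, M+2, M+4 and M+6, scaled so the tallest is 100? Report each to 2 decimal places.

Expanding (0.295 + 0.705)^3:
P(M) = 0.295^3 = 0.025672
P(M+2) = 3 × 0.295^2 × 0.705^1 = 0.184058
P(M+4) = 3 × 0.295^1 × 0.705^2 = 0.439867
P(M+6) = 0.705^3 = 0.350403
The M+4 peak is largest (0.439867); scaling to 100 gives 5.84 : 41.84 : 100.00 : 79.66.

5.84 : 41.84 : 100.00 : 79.66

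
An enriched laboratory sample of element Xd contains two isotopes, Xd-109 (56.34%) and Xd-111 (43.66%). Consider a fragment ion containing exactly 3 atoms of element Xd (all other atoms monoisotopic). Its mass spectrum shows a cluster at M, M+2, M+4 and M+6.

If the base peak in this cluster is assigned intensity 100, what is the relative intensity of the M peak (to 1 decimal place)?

(0.5634 + 0.4366)^3 gives M 0.1788, M+2 0.4158, M+4 0.3222, M+6 0.0832; the largest is M+2.
P(M+2) = C(3,1) × 0.5634^2 × 0.4366^1 = 3 × 0.31741956 × 0.4366 = 0.415756 (base)
P(M) = C(3,0) × 0.5634^3 × 0.4366^0 = 1 × 0.17883418 × 1.0000 = 0.178834
Relative intensity = 0.178834 / 0.415756 × 100 = 43.0

43.0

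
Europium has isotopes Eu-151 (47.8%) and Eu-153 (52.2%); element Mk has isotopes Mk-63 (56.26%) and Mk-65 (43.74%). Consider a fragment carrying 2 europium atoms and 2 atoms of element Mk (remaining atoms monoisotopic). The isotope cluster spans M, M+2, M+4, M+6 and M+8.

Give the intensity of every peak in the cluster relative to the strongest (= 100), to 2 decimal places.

19.26 : 72.00 : 100.00 : 61.13 : 13.88

Europium pattern (n=2): 0.228484 : 0.499032 : 0.272484
Element Mk pattern (n=2): 0.31651876 : 0.49216248 : 0.19131876
Convolve the two distributions (both contribute in 2-u steps):
  M: 0.228484×0.31651876 = 0.072319
  M+2: 0.228484×0.49216248 + 0.499032×0.31651876 = 0.270404
  M+4: 0.228484×0.19131876 + 0.499032×0.49216248 + 0.272484×0.31651876 = 0.375564
  M+6: 0.499032×0.19131876 + 0.272484×0.49216248 = 0.229581
  M+8: 0.272484×0.19131876 = 0.052131
Scale to base peak (0.375564) = 100: 19.26 : 72.00 : 100.00 : 61.13 : 13.88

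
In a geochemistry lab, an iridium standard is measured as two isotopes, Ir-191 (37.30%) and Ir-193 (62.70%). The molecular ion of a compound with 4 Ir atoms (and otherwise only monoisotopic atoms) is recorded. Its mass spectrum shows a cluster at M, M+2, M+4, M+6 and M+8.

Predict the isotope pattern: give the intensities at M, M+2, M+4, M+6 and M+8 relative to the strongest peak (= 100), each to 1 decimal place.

5.3 : 35.4 : 89.2 : 100.0 : 42.0

The 4 Ir atoms are independent, so intensities follow the terms of (0.3730 + 0.6270)^4.
P(M) = 0.3730^4 = 0.019357
P(M+2) = 4 × 0.3730^3 × 0.6270^1 = 0.130153
P(M+4) = 6 × 0.3730^2 × 0.6270^2 = 0.328174
P(M+6) = 4 × 0.3730^1 × 0.6270^3 = 0.367766
P(M+8) = 0.6270^4 = 0.154550
The M+6 peak is largest (0.367766); scaling to 100 gives 5.3 : 35.4 : 89.2 : 100.0 : 42.0.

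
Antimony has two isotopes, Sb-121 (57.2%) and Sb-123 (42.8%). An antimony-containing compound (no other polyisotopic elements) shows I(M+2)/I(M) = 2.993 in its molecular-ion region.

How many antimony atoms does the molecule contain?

4

The M+2/M ratio from n Sb atoms is n · q/p = n · 0.428/0.572.
n = 2.993 × 0.572/0.428 = 4.00 ≈ 4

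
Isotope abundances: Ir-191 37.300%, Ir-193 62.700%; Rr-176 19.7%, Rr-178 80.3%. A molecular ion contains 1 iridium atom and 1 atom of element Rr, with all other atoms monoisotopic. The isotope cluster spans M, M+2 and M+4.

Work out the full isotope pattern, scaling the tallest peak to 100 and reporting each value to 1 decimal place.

Iridium pattern (n=1): 0.3730 : 0.6270
Element Rr pattern (n=1): 0.1970 : 0.8030
Convolve the two distributions (both contribute in 2-u steps):
  M: 0.3730×0.1970 = 0.073481
  M+2: 0.3730×0.8030 + 0.6270×0.1970 = 0.423038
  M+4: 0.6270×0.8030 = 0.503481
Scale to base peak (0.503481) = 100: 14.6 : 84.0 : 100.0

14.6 : 84.0 : 100.0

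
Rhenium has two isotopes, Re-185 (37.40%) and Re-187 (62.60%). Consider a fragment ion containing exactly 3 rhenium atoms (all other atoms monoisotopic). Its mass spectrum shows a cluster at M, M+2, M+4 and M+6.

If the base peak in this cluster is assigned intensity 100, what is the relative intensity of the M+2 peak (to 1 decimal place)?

59.7

(0.3740 + 0.6260)^3 gives M 0.0523, M+2 0.2627, M+4 0.4397, M+6 0.2453; the largest is M+4.
P(M+4) = C(3,2) × 0.3740^1 × 0.6260^2 = 3 × 0.3740 × 0.391876 = 0.439685 (base)
P(M+2) = C(3,1) × 0.3740^2 × 0.6260^1 = 3 × 0.139876 × 0.6260 = 0.262687
Relative intensity = 0.262687 / 0.439685 × 100 = 59.7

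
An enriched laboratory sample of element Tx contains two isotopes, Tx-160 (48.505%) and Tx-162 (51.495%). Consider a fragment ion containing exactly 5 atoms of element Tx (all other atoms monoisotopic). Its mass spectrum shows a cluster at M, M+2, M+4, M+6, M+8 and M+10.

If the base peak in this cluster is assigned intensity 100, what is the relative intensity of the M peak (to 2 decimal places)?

Term probabilities: M 0.0268, M+2 0.1425, M+4 0.3026, M+6 0.3213, M+8 0.1705, M+10 0.0362. Base peak = M+6.
P(M+6) = C(5,3) × 0.48505^2 × 0.51495^3 = 10 × 0.2352735 × 0.1365511 = 0.321269 (base)
P(M) = C(5,0) × 0.48505^5 × 0.51495^0 = 1 × 0.02684927 × 1.0000 = 0.026849
Relative intensity = 0.026849 / 0.321269 × 100 = 8.36

8.36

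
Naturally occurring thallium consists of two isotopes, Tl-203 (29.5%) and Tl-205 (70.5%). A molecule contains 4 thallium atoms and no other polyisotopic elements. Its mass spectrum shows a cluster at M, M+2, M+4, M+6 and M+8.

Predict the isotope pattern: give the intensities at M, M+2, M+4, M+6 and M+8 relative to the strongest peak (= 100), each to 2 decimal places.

Expanding (0.295 + 0.705)^4:
P(M) = 0.295^4 = 0.007573
P(M+2) = 4 × 0.295^3 × 0.705^1 = 0.072396
P(M+4) = 6 × 0.295^2 × 0.705^2 = 0.259522
P(M+6) = 4 × 0.295^1 × 0.705^3 = 0.413475
P(M+8) = 0.705^4 = 0.247034
The M+6 peak is largest (0.413475); scaling to 100 gives 1.83 : 17.51 : 62.77 : 100.00 : 59.75.

1.83 : 17.51 : 62.77 : 100.00 : 59.75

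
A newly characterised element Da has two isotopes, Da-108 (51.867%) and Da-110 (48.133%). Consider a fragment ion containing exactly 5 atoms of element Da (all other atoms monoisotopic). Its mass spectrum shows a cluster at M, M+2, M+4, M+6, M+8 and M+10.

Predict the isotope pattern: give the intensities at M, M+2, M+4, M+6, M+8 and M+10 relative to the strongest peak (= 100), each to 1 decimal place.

11.6 : 53.9 : 100.0 : 92.8 : 43.1 : 8.0

Expanding (0.51867 + 0.48133)^5:
P(M) = 0.51867^5 = 0.037537
P(M+2) = 5 × 0.51867^4 × 0.48133^1 = 0.174172
P(M+4) = 10 × 0.51867^3 × 0.48133^2 = 0.323265
P(M+6) = 10 × 0.51867^2 × 0.48133^3 = 0.299993
P(M+8) = 5 × 0.51867^1 × 0.48133^4 = 0.139198
P(M+10) = 0.48133^5 = 0.025835
The M+4 peak is largest (0.323265); scaling to 100 gives 11.6 : 53.9 : 100.0 : 92.8 : 43.1 : 8.0.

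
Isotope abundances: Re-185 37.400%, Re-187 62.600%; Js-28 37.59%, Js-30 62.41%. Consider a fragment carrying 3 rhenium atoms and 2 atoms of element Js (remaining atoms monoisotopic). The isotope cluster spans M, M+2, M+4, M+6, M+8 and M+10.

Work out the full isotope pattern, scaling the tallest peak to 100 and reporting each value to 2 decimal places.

2.15 : 17.96 : 59.94 : 100.00 : 83.42 : 27.83

Rhenium pattern (n=3): 0.05231362 : 0.26268713 : 0.43968487 : 0.24531438
Element Js pattern (n=2): 0.14130081 : 0.46919838 : 0.38950081
Convolve the two distributions (both contribute in 2-u steps):
  M: 0.05231362×0.14130081 = 0.007392
  M+2: 0.05231362×0.46919838 + 0.26268713×0.14130081 = 0.061663
  M+4: 0.05231362×0.38950081 + 0.26268713×0.46919838 + 0.43968487×0.14130081 = 0.205756
  M+6: 0.26268713×0.38950081 + 0.43968487×0.46919838 + 0.24531438×0.14130081 = 0.343279
  M+8: 0.43968487×0.38950081 + 0.24531438×0.46919838 = 0.286359
  M+10: 0.24531438×0.38950081 = 0.095550
Scale to base peak (0.343279) = 100: 2.15 : 17.96 : 59.94 : 100.00 : 83.42 : 27.83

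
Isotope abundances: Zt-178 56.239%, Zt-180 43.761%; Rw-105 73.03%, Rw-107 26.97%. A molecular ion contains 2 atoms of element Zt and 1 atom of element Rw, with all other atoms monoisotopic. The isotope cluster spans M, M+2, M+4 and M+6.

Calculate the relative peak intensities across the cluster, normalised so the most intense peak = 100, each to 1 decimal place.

Element Zt pattern (n=2): 0.31628251 : 0.49221498 : 0.19150251
Element Rw pattern (n=1): 0.7303 : 0.2697
Convolve the two distributions (both contribute in 2-u steps):
  M: 0.31628251×0.7303 = 0.230981
  M+2: 0.31628251×0.2697 + 0.49221498×0.7303 = 0.444766
  M+4: 0.49221498×0.2697 + 0.19150251×0.7303 = 0.272605
  M+6: 0.19150251×0.2697 = 0.051648
Scale to base peak (0.444766) = 100: 51.9 : 100.0 : 61.3 : 11.6

51.9 : 100.0 : 61.3 : 11.6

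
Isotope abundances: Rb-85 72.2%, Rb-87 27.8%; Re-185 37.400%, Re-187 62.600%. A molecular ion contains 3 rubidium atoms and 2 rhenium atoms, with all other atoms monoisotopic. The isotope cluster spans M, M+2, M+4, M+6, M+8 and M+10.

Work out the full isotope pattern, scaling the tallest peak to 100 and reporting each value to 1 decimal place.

14.1 : 63.3 : 100.0 : 67.2 : 20.2 : 2.2

Rubidium pattern (n=3): 0.37636705 : 0.43475086 : 0.16739714 : 0.02148495
Rhenium pattern (n=2): 0.139876 : 0.468248 : 0.391876
Convolve the two distributions (both contribute in 2-u steps):
  M: 0.37636705×0.139876 = 0.052645
  M+2: 0.37636705×0.468248 + 0.43475086×0.139876 = 0.237044
  M+4: 0.37636705×0.391876 + 0.43475086×0.468248 + 0.16739714×0.139876 = 0.374475
  M+6: 0.43475086×0.391876 + 0.16739714×0.468248 + 0.02148495×0.139876 = 0.251757
  M+8: 0.16739714×0.391876 + 0.02148495×0.468248 = 0.075659
  M+10: 0.02148495×0.391876 = 0.008419
Scale to base peak (0.374475) = 100: 14.1 : 63.3 : 100.0 : 67.2 : 20.2 : 2.2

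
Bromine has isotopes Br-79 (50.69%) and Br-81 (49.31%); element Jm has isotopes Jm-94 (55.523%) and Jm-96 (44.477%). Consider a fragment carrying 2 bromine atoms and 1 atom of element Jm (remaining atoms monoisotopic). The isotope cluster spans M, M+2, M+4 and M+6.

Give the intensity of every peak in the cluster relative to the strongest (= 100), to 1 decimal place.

Bromine pattern (n=2): 0.25694761 : 0.49990478 : 0.24314761
Element Jm pattern (n=1): 0.55523 : 0.44477
Convolve the two distributions (both contribute in 2-u steps):
  M: 0.25694761×0.55523 = 0.142665
  M+2: 0.25694761×0.44477 + 0.49990478×0.55523 = 0.391845
  M+4: 0.49990478×0.44477 + 0.24314761×0.55523 = 0.357345
  M+6: 0.24314761×0.44477 = 0.108145
Scale to base peak (0.391845) = 100: 36.4 : 100.0 : 91.2 : 27.6

36.4 : 100.0 : 91.2 : 27.6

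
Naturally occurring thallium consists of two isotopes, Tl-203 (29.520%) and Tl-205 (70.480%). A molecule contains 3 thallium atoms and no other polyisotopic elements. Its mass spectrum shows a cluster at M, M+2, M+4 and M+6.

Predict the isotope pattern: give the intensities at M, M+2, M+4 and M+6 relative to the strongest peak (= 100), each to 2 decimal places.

Expanding (0.29520 + 0.70480)^3:
P(M) = 0.29520^3 = 0.025725
P(M+2) = 3 × 0.29520^2 × 0.70480^1 = 0.184255
P(M+4) = 3 × 0.29520^1 × 0.70480^2 = 0.439916
P(M+6) = 0.70480^3 = 0.350104
The M+4 peak is largest (0.439916); scaling to 100 gives 5.85 : 41.88 : 100.00 : 79.58.

5.85 : 41.88 : 100.00 : 79.58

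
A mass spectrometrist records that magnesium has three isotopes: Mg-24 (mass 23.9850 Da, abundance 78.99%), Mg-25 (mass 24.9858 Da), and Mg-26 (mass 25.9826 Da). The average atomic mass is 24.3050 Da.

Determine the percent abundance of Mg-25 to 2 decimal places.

10.00%

Let x and y be the fractions of Mg-25 and Mg-26. Then x + y = 1 − 0.7899 = 0.2101 and 24.9858x + 25.9826y = 24.3050 − 0.7899×23.9850 = 5.3592485.
Substituting: 24.9858x + 25.9826(0.2101 − x) = 5.3592485
(24.9858 − 25.9826)x = -0.09969576  ⇒  x = 0.10002, y = 0.11008
Mg-25: 10.00%, Mg-26: 11.01%.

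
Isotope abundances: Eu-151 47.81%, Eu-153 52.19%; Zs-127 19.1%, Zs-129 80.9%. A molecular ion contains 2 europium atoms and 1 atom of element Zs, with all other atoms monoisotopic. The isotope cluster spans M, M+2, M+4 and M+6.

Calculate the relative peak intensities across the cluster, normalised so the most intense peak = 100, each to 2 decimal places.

9.58 : 61.49 : 100.00 : 48.35

Europium pattern (n=2): 0.22857961 : 0.49904078 : 0.27237961
Element Zs pattern (n=1): 0.1910 : 0.8090
Convolve the two distributions (both contribute in 2-u steps):
  M: 0.22857961×0.1910 = 0.043659
  M+2: 0.22857961×0.8090 + 0.49904078×0.1910 = 0.280238
  M+4: 0.49904078×0.8090 + 0.27237961×0.1910 = 0.455748
  M+6: 0.27237961×0.8090 = 0.220355
Scale to base peak (0.455748) = 100: 9.58 : 61.49 : 100.00 : 48.35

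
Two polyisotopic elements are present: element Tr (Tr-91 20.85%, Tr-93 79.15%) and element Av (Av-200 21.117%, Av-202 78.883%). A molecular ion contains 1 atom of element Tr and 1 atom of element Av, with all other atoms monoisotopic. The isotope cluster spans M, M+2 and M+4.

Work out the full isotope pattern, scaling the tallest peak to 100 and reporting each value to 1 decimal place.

Element Tr pattern (n=1): 0.2085 : 0.7915
Element Av pattern (n=1): 0.21117 : 0.78883
Convolve the two distributions (both contribute in 2-u steps):
  M: 0.2085×0.21117 = 0.044029
  M+2: 0.2085×0.78883 + 0.7915×0.21117 = 0.331612
  M+4: 0.7915×0.78883 = 0.624359
Scale to base peak (0.624359) = 100: 7.1 : 53.1 : 100.0

7.1 : 53.1 : 100.0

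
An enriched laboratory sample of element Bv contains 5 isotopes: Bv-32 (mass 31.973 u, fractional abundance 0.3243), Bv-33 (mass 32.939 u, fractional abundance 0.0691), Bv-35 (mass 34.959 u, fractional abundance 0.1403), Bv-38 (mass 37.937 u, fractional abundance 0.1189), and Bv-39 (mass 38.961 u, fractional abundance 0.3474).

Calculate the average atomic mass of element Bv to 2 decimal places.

35.60 u

Weight each isotope mass by its fractional abundance: 0.3243 × 31.973 + 0.0691 × 32.939 + 0.1403 × 34.959 + 0.1189 × 37.937 + 0.3474 × 38.961
= 10.3688 + 2.2761 + 4.9047 + 4.5107 + 13.5351 = 35.5954 u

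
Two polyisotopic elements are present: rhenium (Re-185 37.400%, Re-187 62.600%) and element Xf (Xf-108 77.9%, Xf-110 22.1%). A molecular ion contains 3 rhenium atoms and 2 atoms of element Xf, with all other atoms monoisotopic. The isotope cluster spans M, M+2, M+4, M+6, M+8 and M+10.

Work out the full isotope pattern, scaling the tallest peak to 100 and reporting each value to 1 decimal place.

8.8 : 49.3 : 100.0 : 87.0 : 29.4 : 3.3

Rhenium pattern (n=3): 0.05231362 : 0.26268713 : 0.43968487 : 0.24531438
Element Xf pattern (n=2): 0.606841 : 0.344318 : 0.048841
Convolve the two distributions (both contribute in 2-u steps):
  M: 0.05231362×0.606841 = 0.031746
  M+2: 0.05231362×0.344318 + 0.26268713×0.606841 = 0.177422
  M+4: 0.05231362×0.048841 + 0.26268713×0.344318 + 0.43968487×0.606841 = 0.359822
  M+6: 0.26268713×0.048841 + 0.43968487×0.344318 + 0.24531438×0.606841 = 0.313088
  M+8: 0.43968487×0.048841 + 0.24531438×0.344318 = 0.105941
  M+10: 0.24531438×0.048841 = 0.011981
Scale to base peak (0.359822) = 100: 8.8 : 49.3 : 100.0 : 87.0 : 29.4 : 3.3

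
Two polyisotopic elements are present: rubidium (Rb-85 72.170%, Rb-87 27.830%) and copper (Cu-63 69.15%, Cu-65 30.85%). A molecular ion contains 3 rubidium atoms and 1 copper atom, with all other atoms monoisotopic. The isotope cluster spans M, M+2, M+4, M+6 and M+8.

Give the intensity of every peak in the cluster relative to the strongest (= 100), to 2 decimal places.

Rubidium pattern (n=3): 0.37589809 : 0.43485841 : 0.16768892 : 0.02155458
Copper pattern (n=1): 0.6915 : 0.3085
Convolve the two distributions (both contribute in 2-u steps):
  M: 0.37589809×0.6915 = 0.259934
  M+2: 0.37589809×0.3085 + 0.43485841×0.6915 = 0.416669
  M+4: 0.43485841×0.3085 + 0.16768892×0.6915 = 0.250111
  M+6: 0.16768892×0.3085 + 0.02155458×0.6915 = 0.066637
  M+8: 0.02155458×0.3085 = 0.006650
Scale to base peak (0.416669) = 100: 62.38 : 100.00 : 60.03 : 15.99 : 1.60

62.38 : 100.00 : 60.03 : 15.99 : 1.60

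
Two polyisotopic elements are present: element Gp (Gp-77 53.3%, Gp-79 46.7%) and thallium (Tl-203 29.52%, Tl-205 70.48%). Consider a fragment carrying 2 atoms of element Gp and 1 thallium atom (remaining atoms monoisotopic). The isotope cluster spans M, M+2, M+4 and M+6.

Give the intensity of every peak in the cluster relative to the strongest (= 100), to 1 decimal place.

20.2 : 83.6 : 100.0 : 37.0

Element Gp pattern (n=2): 0.284089 : 0.497822 : 0.218089
Thallium pattern (n=1): 0.2952 : 0.7048
Convolve the two distributions (both contribute in 2-u steps):
  M: 0.284089×0.2952 = 0.083863
  M+2: 0.284089×0.7048 + 0.497822×0.2952 = 0.347183
  M+4: 0.497822×0.7048 + 0.218089×0.2952 = 0.415245
  M+6: 0.218089×0.7048 = 0.153709
Scale to base peak (0.415245) = 100: 20.2 : 83.6 : 100.0 : 37.0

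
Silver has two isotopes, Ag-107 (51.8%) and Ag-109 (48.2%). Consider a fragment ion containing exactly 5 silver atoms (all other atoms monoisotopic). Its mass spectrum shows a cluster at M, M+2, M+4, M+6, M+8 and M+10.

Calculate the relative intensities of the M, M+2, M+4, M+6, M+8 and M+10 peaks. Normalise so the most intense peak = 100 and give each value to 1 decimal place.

Expanding (0.518 + 0.482)^5:
P(M) = 0.518^5 = 0.037295
P(M+2) = 5 × 0.518^4 × 0.482^1 = 0.173515
P(M+4) = 10 × 0.518^3 × 0.482^2 = 0.322911
P(M+6) = 10 × 0.518^2 × 0.482^3 = 0.300470
P(M+8) = 5 × 0.518^1 × 0.482^4 = 0.139794
P(M+10) = 0.482^5 = 0.026016
The M+4 peak is largest (0.322911); scaling to 100 gives 11.5 : 53.7 : 100.0 : 93.1 : 43.3 : 8.1.

11.5 : 53.7 : 100.0 : 93.1 : 43.3 : 8.1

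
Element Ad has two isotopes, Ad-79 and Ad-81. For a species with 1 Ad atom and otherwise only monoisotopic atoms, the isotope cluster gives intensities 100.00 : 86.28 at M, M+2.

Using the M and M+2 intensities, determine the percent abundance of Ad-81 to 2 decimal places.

Write p for the Ad-79 fraction. I(M+2)/I(M) = [C(1,1)·p^0·(1−p)] / p^1 = 1·(1−p)/p = 86.28/100.00 = 0.8628
(1−p)/p = 0.8628/1 = 0.8628  ⇒  p = 1/(1 + 0.8628) = 0.5368
Ad-79: 53.68%, Ad-81: 46.32%.

46.32%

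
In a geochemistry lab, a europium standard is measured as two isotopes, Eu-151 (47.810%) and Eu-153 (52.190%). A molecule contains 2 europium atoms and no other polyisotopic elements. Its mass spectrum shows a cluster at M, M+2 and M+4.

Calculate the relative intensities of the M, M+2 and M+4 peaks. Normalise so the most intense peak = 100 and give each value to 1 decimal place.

Each Eu atom is independently Eu-151 (p = 0.47810) or Eu-153 (q = 0.52190); the cluster is the binomial expansion (p + q)^2.
P(M) = 0.47810^2 = 0.228580
P(M+2) = 2 × 0.47810^1 × 0.52190^1 = 0.499041
P(M+4) = 0.52190^2 = 0.272380
The M+2 peak is largest (0.499041); scaling to 100 gives 45.8 : 100.0 : 54.6.

45.8 : 100.0 : 54.6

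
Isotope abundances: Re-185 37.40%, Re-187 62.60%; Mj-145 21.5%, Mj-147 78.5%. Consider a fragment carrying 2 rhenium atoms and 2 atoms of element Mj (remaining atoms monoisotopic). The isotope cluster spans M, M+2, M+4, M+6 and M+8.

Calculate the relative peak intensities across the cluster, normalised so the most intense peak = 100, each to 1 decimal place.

Rhenium pattern (n=2): 0.139876 : 0.468248 : 0.391876
Element Mj pattern (n=2): 0.046225 : 0.33755 : 0.616225
Convolve the two distributions (both contribute in 2-u steps):
  M: 0.139876×0.046225 = 0.006466
  M+2: 0.139876×0.33755 + 0.468248×0.046225 = 0.068860
  M+4: 0.139876×0.616225 + 0.468248×0.33755 + 0.391876×0.046225 = 0.262367
  M+6: 0.468248×0.616225 + 0.391876×0.33755 = 0.420824
  M+8: 0.391876×0.616225 = 0.241484
Scale to base peak (0.420824) = 100: 1.5 : 16.4 : 62.3 : 100.0 : 57.4

1.5 : 16.4 : 62.3 : 100.0 : 57.4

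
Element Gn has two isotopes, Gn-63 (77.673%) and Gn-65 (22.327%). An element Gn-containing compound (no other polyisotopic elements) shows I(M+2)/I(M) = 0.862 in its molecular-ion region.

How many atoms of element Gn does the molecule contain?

3

The M+2/M ratio from n Gn atoms is n · q/p = n · 0.22327/0.77673.
n = 0.862 × 0.77673/0.22327 = 3.00 ≈ 3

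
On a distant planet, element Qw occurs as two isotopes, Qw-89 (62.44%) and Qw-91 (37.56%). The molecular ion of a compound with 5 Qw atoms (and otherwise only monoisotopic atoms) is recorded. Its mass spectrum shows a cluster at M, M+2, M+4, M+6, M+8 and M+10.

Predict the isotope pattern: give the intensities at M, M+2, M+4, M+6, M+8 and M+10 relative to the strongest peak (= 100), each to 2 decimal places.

27.64 : 83.12 : 100.00 : 60.15 : 18.09 : 2.18

The 5 Qw atoms are independent, so intensities follow the terms of (0.6244 + 0.3756)^5.
P(M) = 0.6244^5 = 0.094911
P(M+2) = 5 × 0.6244^4 × 0.3756^1 = 0.285461
P(M+4) = 10 × 0.6244^3 × 0.3756^2 = 0.343431
P(M+6) = 10 × 0.6244^2 × 0.3756^3 = 0.206587
P(M+8) = 5 × 0.6244^1 × 0.3756^4 = 0.062135
P(M+10) = 0.3756^5 = 0.007475
The M+4 peak is largest (0.343431); scaling to 100 gives 27.64 : 83.12 : 100.00 : 60.15 : 18.09 : 2.18.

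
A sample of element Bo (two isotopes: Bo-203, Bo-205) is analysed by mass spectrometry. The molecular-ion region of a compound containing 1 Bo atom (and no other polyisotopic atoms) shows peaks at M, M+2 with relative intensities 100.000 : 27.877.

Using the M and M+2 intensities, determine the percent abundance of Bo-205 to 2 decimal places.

Let p = fractional abundance of Bo-203. I(M+2)/I(M) = [C(1,1)·p^0·(1−p)] / p^1 = 1·(1−p)/p = 27.877/100.000 = 0.2788
(1−p)/p = 0.2788/1 = 0.2788  ⇒  p = 1/(1 + 0.2788) = 0.7820
Bo-203: 78.20%, Bo-205: 21.80%.

21.80%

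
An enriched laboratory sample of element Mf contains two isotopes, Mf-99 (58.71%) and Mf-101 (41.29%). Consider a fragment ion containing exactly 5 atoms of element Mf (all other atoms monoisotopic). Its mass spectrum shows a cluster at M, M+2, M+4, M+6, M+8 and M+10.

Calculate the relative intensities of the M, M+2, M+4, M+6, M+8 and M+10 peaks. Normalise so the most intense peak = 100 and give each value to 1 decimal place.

20.2 : 71.1 : 100.0 : 70.3 : 24.7 : 3.5

Each Mf atom is independently Mf-99 (p = 0.5871) or Mf-101 (q = 0.4129); the cluster is the binomial expansion (p + q)^5.
P(M) = 0.5871^5 = 0.069753
P(M+2) = 5 × 0.5871^4 × 0.4129^1 = 0.245281
P(M+4) = 10 × 0.5871^3 × 0.4129^2 = 0.345005
P(M+6) = 10 × 0.5871^2 × 0.4129^3 = 0.242638
P(M+8) = 5 × 0.5871^1 × 0.4129^4 = 0.085322
P(M+10) = 0.4129^5 = 0.012001
The M+4 peak is largest (0.345005); scaling to 100 gives 20.2 : 71.1 : 100.0 : 70.3 : 24.7 : 3.5.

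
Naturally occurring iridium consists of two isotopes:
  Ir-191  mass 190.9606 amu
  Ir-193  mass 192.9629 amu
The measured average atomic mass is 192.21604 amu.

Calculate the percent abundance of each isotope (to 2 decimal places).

Writing the weighted mean with unknown fraction x of Ir-191:
190.9606·x + 192.9629·(1 − x) = 192.21604
(190.9606 − 192.9629)·x = 192.21604 − 192.9629
x = -0.74686 / -2.0023 = 0.37300 → 37.30% Ir-191, 62.70% Ir-193.

Ir-191: 37.30%, Ir-193: 62.70%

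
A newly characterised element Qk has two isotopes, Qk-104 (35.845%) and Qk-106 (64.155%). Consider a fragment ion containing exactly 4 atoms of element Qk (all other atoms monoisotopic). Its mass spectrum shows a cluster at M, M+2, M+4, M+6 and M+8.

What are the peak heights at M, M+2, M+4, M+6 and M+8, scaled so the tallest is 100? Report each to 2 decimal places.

4.36 : 31.22 : 83.81 : 100.00 : 44.74

Expanding (0.35845 + 0.64155)^4:
P(M) = 0.35845^4 = 0.016509
P(M+2) = 4 × 0.35845^3 × 0.64155^1 = 0.118189
P(M+4) = 6 × 0.35845^2 × 0.64155^2 = 0.317300
P(M+6) = 4 × 0.35845^1 × 0.64155^3 = 0.378600
P(M+8) = 0.64155^4 = 0.169403
The M+6 peak is largest (0.378600); scaling to 100 gives 4.36 : 31.22 : 83.81 : 100.00 : 44.74.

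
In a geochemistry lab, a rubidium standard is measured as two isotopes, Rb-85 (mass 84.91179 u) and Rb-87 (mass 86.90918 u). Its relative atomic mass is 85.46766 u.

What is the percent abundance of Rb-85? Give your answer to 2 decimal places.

72.17%

With x = fraction of Rb-85 (so Rb-87 is 1 − x):
84.91179·x + 86.90918·(1 − x) = 85.46766
(84.91179 − 86.90918)·x = 85.46766 − 86.90918
x = -1.44152 / -1.99739 = 0.72170 → 72.17% Rb-85, 27.83% Rb-87.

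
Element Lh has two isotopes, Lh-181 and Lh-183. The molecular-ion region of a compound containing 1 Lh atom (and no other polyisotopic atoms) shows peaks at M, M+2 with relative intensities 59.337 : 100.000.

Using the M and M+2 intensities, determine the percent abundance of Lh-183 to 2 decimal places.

62.76%

Let p = fractional abundance of Lh-181. I(M+2)/I(M) = [C(1,1)·p^0·(1−p)] / p^1 = 1·(1−p)/p = 100.000/59.337 = 1.6853
(1−p)/p = 1.6853/1 = 1.6853  ⇒  p = 1/(1 + 1.6853) = 0.3724
Lh-181: 37.24%, Lh-183: 62.76%.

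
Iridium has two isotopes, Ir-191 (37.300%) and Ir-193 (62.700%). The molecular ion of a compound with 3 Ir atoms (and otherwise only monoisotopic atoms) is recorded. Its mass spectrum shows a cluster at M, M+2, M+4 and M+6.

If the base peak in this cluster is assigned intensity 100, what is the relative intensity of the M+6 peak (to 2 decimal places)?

Binomial terms of (0.37300 + 0.62700)^3: M 0.0519, M+2 0.2617, M+4 0.4399, M+6 0.2465 → M+4 is the base peak.
P(M+4) = C(3,2) × 0.37300^1 × 0.62700^2 = 3 × 0.3730 × 0.393129 = 0.439911 (base)
P(M+6) = C(3,3) × 0.37300^0 × 0.62700^3 = 1 × 1.0000 × 0.24649188 = 0.246492
Relative intensity = 0.246492 / 0.439911 × 100 = 56.03

56.03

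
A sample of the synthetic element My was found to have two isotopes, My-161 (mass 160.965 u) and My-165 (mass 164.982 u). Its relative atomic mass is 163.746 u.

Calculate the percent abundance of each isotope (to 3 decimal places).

Let x be the fractional abundance of My-161; then My-165 has abundance 1 − x.
160.965·x + 164.982·(1 − x) = 163.746
(160.965 − 164.982)·x = 163.746 − 164.982
x = -1.236 / -4.017 = 0.30769 → 30.769% My-161, 69.231% My-165.

My-161: 30.769%, My-165: 69.231%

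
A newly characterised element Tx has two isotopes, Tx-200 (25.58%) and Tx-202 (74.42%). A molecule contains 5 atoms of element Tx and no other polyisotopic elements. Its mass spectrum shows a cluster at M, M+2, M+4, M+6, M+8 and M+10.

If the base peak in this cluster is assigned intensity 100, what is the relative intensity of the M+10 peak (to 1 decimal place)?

58.2

(0.2558 + 0.7442)^5 gives M 0.0011, M+2 0.0159, M+4 0.0927, M+6 0.2697, M+8 0.3923, M+10 0.2283; the largest is M+8.
P(M+8) = C(5,4) × 0.2558^1 × 0.7442^4 = 5 × 0.2558 × 0.3067317 = 0.392310 (base)
P(M+10) = C(5,5) × 0.2558^0 × 0.7442^5 = 1 × 1.0000 × 0.22826973 = 0.228270
Relative intensity = 0.228270 / 0.392310 × 100 = 58.2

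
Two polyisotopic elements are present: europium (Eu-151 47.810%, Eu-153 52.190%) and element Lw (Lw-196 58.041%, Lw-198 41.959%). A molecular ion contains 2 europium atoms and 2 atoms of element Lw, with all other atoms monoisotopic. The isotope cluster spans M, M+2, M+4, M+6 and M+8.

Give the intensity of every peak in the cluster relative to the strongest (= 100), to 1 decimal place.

Europium pattern (n=2): 0.22857961 : 0.49904078 : 0.27237961
Element Lw pattern (n=2): 0.33687577 : 0.48706846 : 0.17605577
Convolve the two distributions (both contribute in 2-u steps):
  M: 0.22857961×0.33687577 = 0.077003
  M+2: 0.22857961×0.48706846 + 0.49904078×0.33687577 = 0.279449
  M+4: 0.22857961×0.17605577 + 0.49904078×0.48706846 + 0.27237961×0.33687577 = 0.375068
  M+6: 0.49904078×0.17605577 + 0.27237961×0.48706846 = 0.220527
  M+8: 0.27237961×0.17605577 = 0.047954
Scale to base peak (0.375068) = 100: 20.5 : 74.5 : 100.0 : 58.8 : 12.8

20.5 : 74.5 : 100.0 : 58.8 : 12.8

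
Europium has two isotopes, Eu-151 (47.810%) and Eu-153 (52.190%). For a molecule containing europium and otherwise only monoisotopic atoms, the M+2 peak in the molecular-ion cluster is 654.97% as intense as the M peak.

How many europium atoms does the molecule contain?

For n independent Eu atoms, I(M+2)/I(M) = n · (abundance Eu-153) / (abundance Eu-151) = n · 0.52190/0.47810.
n = 6.5497 × 0.47810/0.52190 = 6.00 ≈ 6

6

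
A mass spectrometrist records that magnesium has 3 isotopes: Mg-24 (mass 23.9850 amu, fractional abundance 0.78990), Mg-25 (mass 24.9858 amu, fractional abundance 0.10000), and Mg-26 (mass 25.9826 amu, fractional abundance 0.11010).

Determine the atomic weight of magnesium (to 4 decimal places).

Average mass = Σ (abundance × isotope mass) = 0.78990 × 23.9850 + 0.10000 × 24.9858 + 0.11010 × 25.9826
= 18.94575 + 2.49858 + 2.86068 = 24.30501 amu

24.3050 amu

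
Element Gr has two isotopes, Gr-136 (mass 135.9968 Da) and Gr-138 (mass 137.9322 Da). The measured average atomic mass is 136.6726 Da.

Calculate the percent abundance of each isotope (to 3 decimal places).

Gr-136: 65.082%, Gr-138: 34.918%

With x = fraction of Gr-136 (so Gr-138 is 1 − x):
135.9968·x + 137.9322·(1 − x) = 136.6726
(135.9968 − 137.9322)·x = 136.6726 − 137.9322
x = -1.2596 / -1.9354 = 0.65082 → 65.082% Gr-136, 34.918% Gr-138.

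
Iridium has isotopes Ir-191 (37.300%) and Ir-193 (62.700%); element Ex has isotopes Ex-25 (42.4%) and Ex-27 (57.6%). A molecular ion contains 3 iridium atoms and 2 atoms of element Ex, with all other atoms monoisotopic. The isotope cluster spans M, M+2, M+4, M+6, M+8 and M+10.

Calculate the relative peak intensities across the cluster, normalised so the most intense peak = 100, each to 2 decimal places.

2.70 : 20.92 : 64.78 : 100.00 : 76.98 : 23.63

Iridium pattern (n=3): 0.05189512 : 0.26170165 : 0.43991135 : 0.24649188
Element Ex pattern (n=2): 0.179776 : 0.488448 : 0.331776
Convolve the two distributions (both contribute in 2-u steps):
  M: 0.05189512×0.179776 = 0.009329
  M+2: 0.05189512×0.488448 + 0.26170165×0.179776 = 0.072396
  M+4: 0.05189512×0.331776 + 0.26170165×0.488448 + 0.43991135×0.179776 = 0.224131
  M+6: 0.26170165×0.331776 + 0.43991135×0.488448 + 0.24649188×0.179776 = 0.346013
  M+8: 0.43991135×0.331776 + 0.24649188×0.488448 = 0.266350
  M+10: 0.24649188×0.331776 = 0.081780
Scale to base peak (0.346013) = 100: 2.70 : 20.92 : 64.78 : 100.00 : 76.98 : 23.63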